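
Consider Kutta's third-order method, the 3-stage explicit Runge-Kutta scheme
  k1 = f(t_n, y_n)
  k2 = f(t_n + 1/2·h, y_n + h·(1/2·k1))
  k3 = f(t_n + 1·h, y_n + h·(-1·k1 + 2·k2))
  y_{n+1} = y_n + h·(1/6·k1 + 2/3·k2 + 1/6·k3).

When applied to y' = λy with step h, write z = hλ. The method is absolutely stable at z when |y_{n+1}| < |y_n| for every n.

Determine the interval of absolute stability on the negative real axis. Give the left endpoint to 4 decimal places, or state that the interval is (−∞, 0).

On y'=λy, z=hλ:
  order 3, 3-stage ⇒ R(z)=1+z+z^2/2+z^3/6
  (e.g. R(-1.4)=0.12267, |R|=0.12267)

Need |R(x)|<1, x<0.
x=-1.4: |R|=0.1227
|R(-2.29)|=0.6694 |R(-1.3)|=0.1788 |R(-0.85)|=0.4089
Bisect:
  x_lo=-3.3746 |R|=3.0854  x_hi=-0.1973 |R|=0.8208
  mid=-1.78595 |R|=0.14055 →hi
  mid=-2.58025 |R|=1.11449 →lo
  mid=-2.18310 |R|=0.53422 →hi
  mid=-2.38167 |R|=0.79711 →hi
  mid=-2.48096 |R|=0.94850 →hi
  mid=-2.53060 |R|=1.02961 →lo
  mid=-2.50578 |R|=0.98859 →hi
  mid=-2.51819 |R|=1.00898 →lo
  mid=-2.51199 |R|=0.99875 →hi
  mid=-2.51509 |R|=1.00386 →lo
  ...
  [-2.51276,-2.51257] ⇒ x*=-2.5127
So |R|<1 on (-2.5127, 0).

(-2.5127, 0).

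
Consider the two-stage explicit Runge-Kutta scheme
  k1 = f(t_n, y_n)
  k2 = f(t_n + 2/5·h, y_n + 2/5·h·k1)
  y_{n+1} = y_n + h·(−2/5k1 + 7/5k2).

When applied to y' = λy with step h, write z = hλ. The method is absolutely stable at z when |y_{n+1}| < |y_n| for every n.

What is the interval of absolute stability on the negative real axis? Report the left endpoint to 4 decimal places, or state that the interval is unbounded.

With y'=λy (z=hλ):
  k1=λy_n ⇒ h·k1=z·y_n;  k2=λ(1+2/5z)y_n ⇒ h·k2=z(1+2/5z)y_n
  y_{n+1}/y_n = 1 − 2/5z + 7/5z(1+2/5z) = 1 + z + 14/25z²
  so R(z) = 1 + z + 14/25z².

Need |R(x)|<1, x<0.
x=-0.8: |R|=0.5584
R=1: x+14/25x²=0 ⇒ x=−25/14=-1.7857; min R=1−1/(4·14/25)=0.5536>−1
Confirm numerically:
  x=-1.730: |R|=0.94602 <1
  x=-1.352: |R|=0.67163 <1
  x=-0.788: |R|=0.55973 <1
  x=-2.071: |R|=1.33086 >1
  x=-1.978: |R|=1.21299 >1
Interval (-1.7857, 0).

(-1.7857, 0).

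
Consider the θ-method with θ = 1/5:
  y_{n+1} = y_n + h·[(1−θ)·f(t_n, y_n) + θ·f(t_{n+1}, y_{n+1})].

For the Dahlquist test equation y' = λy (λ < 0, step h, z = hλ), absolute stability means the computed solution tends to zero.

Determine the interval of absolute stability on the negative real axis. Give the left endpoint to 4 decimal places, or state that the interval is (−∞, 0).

z∈(-3.3333,0).

On y'=λy, z=hλ:
  y_{n+1} = y_n + z·[4/5·y_n + 1/5·y_{n+1}] ⇒ (1 − 1/5z)y_{n+1} = (1 + 4/5z)y_n
  ⇒ R(z) = (1 + 4/5z)/(1 − 1/5z).

Find x<0 with |R(x)|<1.
x=-0.33: |R|=0.6904
R=−1: 1+4/5x = −1+1/5x ⇒ -3/5x=2 ⇒ x=2/(-3/5)=-3.3333
Confirm numerically:
  x=-3.207: |R|=0.95382 <1
  x=-2.882: |R|=0.82822 <1
  x=-2.545: |R|=0.68655 <1
  x=-1.549: |R|=0.18262 <1
  x=-3.773: |R|=1.15035 >1
  x=-3.721: |R|=1.13336 >1
Interval (-3.3333, 0).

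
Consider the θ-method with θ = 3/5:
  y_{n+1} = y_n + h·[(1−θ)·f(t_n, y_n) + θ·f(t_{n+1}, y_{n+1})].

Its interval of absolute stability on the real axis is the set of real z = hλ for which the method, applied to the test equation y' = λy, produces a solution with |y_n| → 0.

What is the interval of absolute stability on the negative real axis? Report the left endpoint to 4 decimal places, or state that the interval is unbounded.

interval (−∞, 0).

With y'=λy (z=hλ):
  y_{n+1} = y_n + z·[2/5·y_n + 3/5·y_{n+1}] ⇒ (1 − 3/5z)y_{n+1} = (1 + 2/5z)y_n
  so R(z) = (1 + 2/5z)/(1 − 3/5z).

Solve |R(x)|<1 on ℝ⁻.
x=-0.73: |R|=0.4924
x=-2: |R|=0.0909
x=-10: |R|=0.4286
x=-100: |R|=0.6393
θ=3/5≥1/2 ⇒ |1+2/5x|<|1−3/5x| ∀x<0 ⇒ stable on all of ℝ⁻.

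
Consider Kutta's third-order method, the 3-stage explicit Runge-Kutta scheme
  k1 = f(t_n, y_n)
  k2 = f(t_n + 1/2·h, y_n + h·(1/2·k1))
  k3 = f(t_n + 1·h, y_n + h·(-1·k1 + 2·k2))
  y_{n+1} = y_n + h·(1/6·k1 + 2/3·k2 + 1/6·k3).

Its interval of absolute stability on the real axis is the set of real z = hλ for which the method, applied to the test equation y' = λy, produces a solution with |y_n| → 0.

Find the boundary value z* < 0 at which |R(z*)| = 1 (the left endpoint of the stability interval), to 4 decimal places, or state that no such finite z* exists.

left endpoint -2.5127.

With y'=λy (z=hλ):
  order 3, 3-stage ⇒ R(z)=1+z+z^2/2+z^3/6
  (e.g. R(-1.73)=-0.09650, |R|=0.09650)

Boundary: |R(x)|=1, x<0.
x=-1.73: |R|=0.0965
|R(-2.52)|=1.0120 |R(-1.73)|=0.0965 |R(-0.96)|=0.3533
Bisect:
  x_lo=-3.3258 |R|=2.9263  x_hi=-0.0520 |R|=0.9493
  mid=-1.68890 |R|=0.06561 →hi
  mid=-2.50734 |R|=0.99114 →hi
  mid=-2.91656 |R|=1.79827 →lo
  mid=-2.71195 |R|=1.35887 →lo
  mid=-2.60965 |R|=1.16658 →lo
  mid=-2.55849 |R|=1.07682 →lo
  mid=-2.53292 |R|=1.03348 →lo
  mid=-2.52013 |R|=1.01218 →lo
  mid=-2.51374 |R|=1.00163 →lo
  ...
  [-2.51294,-2.51274] ⇒ x*=-2.5127
Interval (-2.5127, 0).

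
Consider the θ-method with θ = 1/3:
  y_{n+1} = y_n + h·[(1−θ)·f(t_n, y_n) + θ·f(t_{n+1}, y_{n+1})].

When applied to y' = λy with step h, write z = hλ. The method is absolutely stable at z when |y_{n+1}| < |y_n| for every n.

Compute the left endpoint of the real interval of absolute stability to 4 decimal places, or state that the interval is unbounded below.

Test eqn y'=λy, z=hλ:
  y_{n+1} = y_n + z·[2/3·y_n + 1/3·y_{n+1}] ⇒ (1 − 1/3z)y_{n+1} = (1 + 2/3z)y_n
  Hence R(z) = (1 + 2/3z)/(1 − 1/3z).

Solve |R(x)|<1 on ℝ⁻.
x=-1.52: |R|=0.0088
R=−1: 1+2/3x = −1+1/3x ⇒ -1/3x=2 ⇒ x=2/(-1/3)=-6.0000
Confirm numerically:
  x=-5.150: |R|=0.89571 <1
  x=-4.726: |R|=0.83510 <1
  x=-3.146: |R|=0.53563 <1
  x=-2.637: |R|=0.40341 <1
  x=-6.542: |R|=1.05680 >1
  x=-6.225: |R|=1.02439 >1
Stable set (-6.0000, 0).

z* = -6.0000.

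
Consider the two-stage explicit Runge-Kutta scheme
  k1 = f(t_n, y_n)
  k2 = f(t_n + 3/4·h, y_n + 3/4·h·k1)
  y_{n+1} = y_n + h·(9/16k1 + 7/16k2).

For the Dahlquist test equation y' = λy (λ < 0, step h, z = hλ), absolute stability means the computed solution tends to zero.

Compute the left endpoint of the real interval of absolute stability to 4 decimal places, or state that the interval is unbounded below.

z* = -3.0476.

Set f=λy, z=hλ:
  k1=λy_n ⇒ h·k1=z·y_n;  k2=λ(1+3/4z)y_n ⇒ h·k2=z(1+3/4z)y_n
  y_{n+1}/y_n = 1 + 9/16z + 7/16z(1+3/4z) = 1 + z + 21/64z²
  Hence R(z) = 1 + z + 21/64z².

Need |R(x)|<1, x<0.
x=-1.05: |R|=0.3118
R=1: x+21/64x²=0 ⇒ x=−64/21=-3.0476; min R=1−1/(4·21/64)=0.2381>−1
Confirm numerically:
  x=-2.796: |R|=0.76916 <1
  x=-2.632: |R|=0.64106 <1
  x=-1.814: |R|=0.26573 <1
  x=-1.693: |R|=0.24749 <1
  x=-3.461: |R|=1.46945 >1
  x=-3.304: |R|=1.27795 >1
  x=-3.083: |R|=1.03579 >1
Stable set (-3.0476, 0).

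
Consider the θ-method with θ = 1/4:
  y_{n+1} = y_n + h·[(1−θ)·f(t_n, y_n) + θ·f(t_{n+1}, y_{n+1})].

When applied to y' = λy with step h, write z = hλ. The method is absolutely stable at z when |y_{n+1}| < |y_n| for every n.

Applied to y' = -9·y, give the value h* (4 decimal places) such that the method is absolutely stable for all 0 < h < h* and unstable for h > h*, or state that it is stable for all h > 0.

Test eqn y'=λy, z=hλ:
  y_{n+1} = y_n + z·[3/4·y_n + 1/4·y_{n+1}] ⇒ (1 − 1/4z)y_{n+1} = (1 + 3/4z)y_n
  Hence R(z) = (1 + 3/4z)/(1 − 1/4z).

Solve |R(x)|<1 on ℝ⁻.
x=-1.39: |R|=0.0315
R=−1: 1+3/4x = −1+1/4x ⇒ -1/2x=2 ⇒ x=2/(-1/2)=-4.0000
Confirm numerically:
  x=-3.659: |R|=0.91095 <1
  x=-3.407: |R|=0.83988 <1
  x=-3.013: |R|=0.71852 <1
  x=-2.090: |R|=0.37274 <1
  x=-4.597: |R|=1.13889 >1
  x=-4.434: |R|=1.10292 >1
Interval (-4.0000, 0).

(-4.0000,0); λ=-9 ⇒ h* = (4)/9 = 0.4444.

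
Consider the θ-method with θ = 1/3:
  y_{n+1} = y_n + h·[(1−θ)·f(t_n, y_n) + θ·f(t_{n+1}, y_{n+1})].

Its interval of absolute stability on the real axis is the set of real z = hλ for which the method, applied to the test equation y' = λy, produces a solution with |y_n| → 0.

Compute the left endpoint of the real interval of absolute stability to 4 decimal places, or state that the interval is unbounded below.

left endpoint -6.0000.

On y'=λy, z=hλ:
  y_{n+1} = y_n + z·[2/3·y_n + 1/3·y_{n+1}] ⇒ (1 − 1/3z)y_{n+1} = (1 + 2/3z)y_n
  ⇒ R(z) = (1 + 2/3z)/(1 − 1/3z).

Solve |R(x)|<1 on ℝ⁻.
x=-1.6: |R|=0.0435
R=−1: 1+2/3x = −1+1/3x ⇒ -1/3x=2 ⇒ x=2/(-1/3)=-6.0000
Confirm numerically:
  x=-5.812: |R|=0.97867 <1
  x=-5.118: |R|=0.89135 <1
  x=-4.620: |R|=0.81890 <1
  x=-6.541: |R|=1.05670 >1
  x=-6.495: |R|=1.05213 >1
So |R|<1 on (-6.0000, 0).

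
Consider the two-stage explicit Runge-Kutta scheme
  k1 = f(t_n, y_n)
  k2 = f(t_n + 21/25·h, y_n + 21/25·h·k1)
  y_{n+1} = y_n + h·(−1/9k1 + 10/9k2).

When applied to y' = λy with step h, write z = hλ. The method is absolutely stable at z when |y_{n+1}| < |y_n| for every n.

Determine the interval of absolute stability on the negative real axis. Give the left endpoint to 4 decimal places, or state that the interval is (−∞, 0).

z∈(-1.0714,0).

Test eqn y'=λy, z=hλ:
  k1=λy_n ⇒ h·k1=z·y_n;  k2=λ(1+21/25z)y_n ⇒ h·k2=z(1+21/25z)y_n
  y_{n+1}/y_n = 1 − 1/9z + 10/9z(1+21/25z) = 1 + z + 14/15z²
  ⇒ R(z) = 1 + z + 14/15z².

Need |R(x)|<1, x<0.
x=-0.43: |R|=0.7426
R=1: x+14/15x²=0 ⇒ x=−15/14=-1.0714; min R=1−1/(4·14/15)=0.7321>−1
Confirm numerically:
  x=-0.835: |R|=0.81574 <1
  x=-0.574: |R|=0.73351 <1
  x=-0.568: |R|=0.73312 <1
  x=-1.416: |R|=1.45539 >1
  x=-1.331: |R|=1.32246 >1
Interval (-1.0714, 0).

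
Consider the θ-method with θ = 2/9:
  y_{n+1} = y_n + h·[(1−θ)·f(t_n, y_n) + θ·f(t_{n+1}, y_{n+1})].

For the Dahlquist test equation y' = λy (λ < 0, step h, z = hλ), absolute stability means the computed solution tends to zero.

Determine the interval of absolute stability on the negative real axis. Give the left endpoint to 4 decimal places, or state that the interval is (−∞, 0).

z∈(-3.6000,0).

Test eqn y'=λy, z=hλ:
  y_{n+1} = y_n + z·[7/9·y_n + 2/9·y_{n+1}] ⇒ (1 − 2/9z)y_{n+1} = (1 + 7/9z)y_n
  ⇒ R(z) = (1 + 7/9z)/(1 − 2/9z).

Find x<0 with |R(x)|<1.
x=-0.89: |R|=0.2570
R=−1: 1+7/9x = −1+2/9x ⇒ -5/9x=2 ⇒ x=2/(-5/9)=-3.6000
Confirm numerically:
  x=-3.332: |R|=0.91445 <1
  x=-2.375: |R|=0.55455 <1
  x=-2.350: |R|=0.54380 <1
  x=-2.341: |R|=0.53991 <1
  x=-4.188: |R|=1.16920 >1
  x=-3.808: |R|=1.06259 >1
Stable set (-3.6000, 0).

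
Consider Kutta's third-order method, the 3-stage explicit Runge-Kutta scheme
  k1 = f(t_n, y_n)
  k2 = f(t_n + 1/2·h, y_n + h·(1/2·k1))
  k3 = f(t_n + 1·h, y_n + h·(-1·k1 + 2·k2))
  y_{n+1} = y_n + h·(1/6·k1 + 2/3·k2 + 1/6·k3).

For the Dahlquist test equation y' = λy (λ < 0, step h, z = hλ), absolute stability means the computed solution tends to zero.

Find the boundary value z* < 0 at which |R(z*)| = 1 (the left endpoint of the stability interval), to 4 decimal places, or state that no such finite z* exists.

z* = -2.5127.

With y'=λy (z=hλ):
  order 3, 3-stage ⇒ R(z)=1+z+z^2/2+z^3/6
  (e.g. R(-1.45)=0.09315, |R|=0.09315)

Solve |R(x)|<1 on ℝ⁻.
x=-1.45: |R|=0.0931
|R(-2.52)|=1.0120 |R(-2.17)|=0.5186 |R(-1.46)|=0.0871
Bisect:
  x_lo=-3.3943 |R|=3.1513  x_hi=-0.1527 |R|=0.8583
  mid=-1.77350 |R|=0.13055 →hi
  mid=-2.58388 |R|=1.12084 →lo
  mid=-2.17869 |R|=0.52894 →hi
  mid=-2.38128 |R|=0.79654 →hi
  mid=-2.48258 |R|=0.95109 →hi
  mid=-2.53323 |R|=1.03400 →lo
  mid=-2.50790 |R|=0.99206 →hi
  mid=-2.52057 |R|=1.01291 →lo
  mid=-2.51424 |R|=1.00245 →lo
  ...
  [-2.51285,-2.51265] ⇒ x*=-2.5127
Stable set (-2.5127, 0).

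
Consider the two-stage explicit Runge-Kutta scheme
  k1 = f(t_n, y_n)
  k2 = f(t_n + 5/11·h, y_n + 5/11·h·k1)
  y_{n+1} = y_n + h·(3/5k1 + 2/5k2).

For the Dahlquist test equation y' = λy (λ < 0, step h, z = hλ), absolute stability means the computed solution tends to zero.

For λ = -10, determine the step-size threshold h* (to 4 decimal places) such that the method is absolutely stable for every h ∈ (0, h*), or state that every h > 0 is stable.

(-5.5000,0); λ=-10 ⇒ h* = (11/2)/10 = 0.5500.

With y'=λy (z=hλ):
  k1=λy_n ⇒ h·k1=z·y_n;  k2=λ(1+5/11z)y_n ⇒ h·k2=z(1+5/11z)y_n
  y_{n+1}/y_n = 1 + 3/5z + 2/5z(1+5/11z) = 1 + z + 2/11z²
  ⇒ R(z) = 1 + z + 2/11z².

Solve |R(x)|<1 on ℝ⁻.
x=-0.75: |R|=0.3523
R=1: x+2/11x²=0 ⇒ x=−11/2=-5.5000; min R=1−1/(4·2/11)=-0.3750>−1
Confirm numerically:
  x=-4.678: |R|=0.30085 <1
  x=-3.821: |R|=0.16645 <1
  x=-3.772: |R|=0.18509 <1
  x=-5.614: |R|=1.11636 >1
  x=-5.595: |R|=1.09664 >1
Interval (-5.5000, 0).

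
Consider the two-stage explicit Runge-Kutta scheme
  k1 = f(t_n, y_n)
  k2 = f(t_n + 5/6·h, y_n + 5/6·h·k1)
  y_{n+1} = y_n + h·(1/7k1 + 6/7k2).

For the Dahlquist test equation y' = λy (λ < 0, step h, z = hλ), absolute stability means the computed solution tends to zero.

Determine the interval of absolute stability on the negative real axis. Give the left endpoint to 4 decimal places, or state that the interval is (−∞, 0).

z∈(-1.4000,0).

On y'=λy, z=hλ:
  k1=λy_n ⇒ h·k1=z·y_n;  k2=λ(1+5/6z)y_n ⇒ h·k2=z(1+5/6z)y_n
  y_{n+1}/y_n = 1 + 1/7z + 6/7z(1+5/6z) = 1 + z + 5/7z²
  R(z) = 1 + z + 5/7z².

Need |R(x)|<1, x<0.
x=-1.56: |R|=1.1783
R=1: x+5/7x²=0 ⇒ x=−7/5=-1.4000; min R=1−1/(4·5/7)=0.6500>−1
Confirm numerically:
  x=-0.849: |R|=0.66586 <1
  x=-0.830: |R|=0.66207 <1
  x=-0.578: |R|=0.66063 <1
  x=-1.843: |R|=1.58318 >1
  x=-1.826: |R|=1.55563 >1
Stable set (-1.4000, 0).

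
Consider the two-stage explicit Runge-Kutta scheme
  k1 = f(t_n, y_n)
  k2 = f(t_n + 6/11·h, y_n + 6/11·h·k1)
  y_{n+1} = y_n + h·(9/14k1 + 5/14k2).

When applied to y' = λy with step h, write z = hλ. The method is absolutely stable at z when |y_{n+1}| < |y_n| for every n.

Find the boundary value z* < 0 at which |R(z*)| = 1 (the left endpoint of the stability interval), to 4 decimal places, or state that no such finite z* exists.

z* = -5.1333.

With y'=λy (z=hλ):
  k1=λy_n ⇒ h·k1=z·y_n;  k2=λ(1+6/11z)y_n ⇒ h·k2=z(1+6/11z)y_n
  y_{n+1}/y_n = 1 + 9/14z + 5/14z(1+6/11z) = 1 + z + 15/77z²
  ⇒ R(z) = 1 + z + 15/77z².

Solve |R(x)|<1 on ℝ⁻.
x=-0.69: |R|=0.4027
R=1: x+15/77x²=0 ⇒ x=−77/15=-5.1333; min R=1−1/(4·15/77)=-0.2833>−1
Confirm numerically:
  x=-4.535: |R|=0.47141 <1
  x=-4.507: |R|=0.45009 <1
  x=-2.563: |R|=0.28333 <1
  x=-5.623: |R|=1.53638 >1
  x=-5.394: |R|=1.27390 >1
So |R|<1 on (-5.1333, 0).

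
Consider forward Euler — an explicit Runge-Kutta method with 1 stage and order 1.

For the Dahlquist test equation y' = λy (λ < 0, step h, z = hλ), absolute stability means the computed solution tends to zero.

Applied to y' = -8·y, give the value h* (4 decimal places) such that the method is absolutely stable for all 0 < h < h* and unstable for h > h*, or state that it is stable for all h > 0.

On y'=λy, z=hλ:
  order 1, 1-stage ⇒ R(z)=1+z
  (e.g. R(-1.31)=-0.31000, |R|=0.31000)

Need |R(x)|<1, x<0.
x=-1.31: |R|=0.3100
|R(-0.88)|=0.1200 |R(-0.68)|=0.3200 |R(-0.51)|=0.4900
Bisect:
  x_lo=-2.5903 |R|=1.5903  x_hi=-0.3838 |R|=0.6162
  mid=-1.48705 |R|=0.48705 →hi
  mid=-2.03868 |R|=1.03868 →lo
  mid=-1.76286 |R|=0.76286 →hi
  mid=-1.90077 |R|=0.90077 →hi
  mid=-1.96972 |R|=0.96972 →hi
  mid=-2.00420 |R|=1.00420 →lo
  mid=-1.98696 |R|=0.98696 →hi
  mid=-1.99558 |R|=0.99558 →hi
  ...
  [-2.00002,-1.99989] ⇒ x*=-2.0000
Stable set (-2.0000, 0).

(-2.0000,0); λ=-8 ⇒ h* = 0.2500.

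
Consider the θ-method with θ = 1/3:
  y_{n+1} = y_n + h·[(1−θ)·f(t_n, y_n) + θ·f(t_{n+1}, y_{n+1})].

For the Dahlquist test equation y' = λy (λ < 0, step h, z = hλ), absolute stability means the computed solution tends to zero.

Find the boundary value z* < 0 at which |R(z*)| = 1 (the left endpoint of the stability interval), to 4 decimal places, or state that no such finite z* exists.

z* = -6.0000.

On y'=λy, z=hλ:
  y_{n+1} = y_n + z·[2/3·y_n + 1/3·y_{n+1}] ⇒ (1 − 1/3z)y_{n+1} = (1 + 2/3z)y_n
  R(z) = (1 + 2/3z)/(1 − 1/3z).

Solve |R(x)|<1 on ℝ⁻.
x=-1.4: |R|=0.0455
R=−1: 1+2/3x = −1+1/3x ⇒ -1/3x=2 ⇒ x=2/(-1/3)=-6.0000
Confirm numerically:
  x=-5.609: |R|=0.95458 <1
  x=-4.135: |R|=0.73861 <1
  x=-2.691: |R|=0.41856 <1
  x=-6.458: |R|=1.04842 >1
  x=-6.310: |R|=1.03330 >1
So |R|<1 on (-6.0000, 0).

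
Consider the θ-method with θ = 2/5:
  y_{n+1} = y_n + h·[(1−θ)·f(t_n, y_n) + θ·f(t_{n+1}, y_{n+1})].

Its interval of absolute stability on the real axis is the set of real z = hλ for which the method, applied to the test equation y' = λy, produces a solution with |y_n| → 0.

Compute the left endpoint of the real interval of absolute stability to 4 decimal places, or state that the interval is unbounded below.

z* = -10.0000.

Set f=λy, z=hλ:
  y_{n+1} = y_n + z·[3/5·y_n + 2/5·y_{n+1}] ⇒ (1 − 2/5z)y_{n+1} = (1 + 3/5z)y_n
  so R(z) = (1 + 3/5z)/(1 − 2/5z).

Solve |R(x)|<1 on ℝ⁻.
x=-0.53: |R|=0.5627
R=−1: 1+3/5x = −1+2/5x ⇒ -1/5x=2 ⇒ x=2/(-1/5)=-10.0000
Confirm numerically:
  x=-7.875: |R|=0.89759 <1
  x=-6.444: |R|=0.80121 <1
  x=-5.371: |R|=0.70595 <1
  x=-10.234: |R|=1.00919 >1
  x=-10.196: |R|=1.00772 >1
  x=-10.025: |R|=1.00100 >1
Stable set (-10.0000, 0).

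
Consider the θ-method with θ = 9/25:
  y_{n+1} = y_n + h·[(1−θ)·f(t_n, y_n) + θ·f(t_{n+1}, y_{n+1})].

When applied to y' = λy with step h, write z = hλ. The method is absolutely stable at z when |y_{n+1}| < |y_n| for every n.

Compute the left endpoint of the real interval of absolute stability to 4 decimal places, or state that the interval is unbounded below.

Set f=λy, z=hλ:
  y_{n+1} = y_n + z·[16/25·y_n + 9/25·y_{n+1}] ⇒ (1 − 9/25z)y_{n+1} = (1 + 16/25z)y_n
  R(z) = (1 + 16/25z)/(1 − 9/25z).

Boundary: |R(x)|=1, x<0.
x=-1.5: |R|=0.0260
R=−1: 1+16/25x = −1+9/25x ⇒ -7/25x=2 ⇒ x=2/(-7/25)=-7.1429
Confirm numerically:
  x=-6.839: |R|=0.97542 <1
  x=-6.794: |R|=0.97165 <1
  x=-4.182: |R|=0.66911 <1
  x=-7.253: |R|=1.00854 >1
  x=-7.233: |R|=1.00700 >1
Stable set (-7.1429, 0).

z* = -7.1429.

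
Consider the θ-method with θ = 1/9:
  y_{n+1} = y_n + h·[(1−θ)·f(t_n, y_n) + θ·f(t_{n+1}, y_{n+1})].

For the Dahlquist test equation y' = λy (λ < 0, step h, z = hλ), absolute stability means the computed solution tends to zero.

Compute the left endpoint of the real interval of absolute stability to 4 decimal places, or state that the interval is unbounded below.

Set f=λy, z=hλ:
  y_{n+1} = y_n + z·[8/9·y_n + 1/9·y_{n+1}] ⇒ (1 − 1/9z)y_{n+1} = (1 + 8/9z)y_n
  Hence R(z) = (1 + 8/9z)/(1 − 1/9z).

Need |R(x)|<1, x<0.
x=-1.12: |R|=0.0040
R=−1: 1+8/9x = −1+1/9x ⇒ -7/9x=2 ⇒ x=2/(-7/9)=-2.5714
Confirm numerically:
  x=-2.415: |R|=0.90407 <1
  x=-2.244: |R|=0.79616 <1
  x=-1.941: |R|=0.59665 <1
  x=-1.518: |R|=0.29892 <1
  x=-2.795: |R|=1.13268 >1
  x=-2.772: |R|=1.11927 >1
So |R|<1 on (-2.5714, 0).

left endpoint -2.5714.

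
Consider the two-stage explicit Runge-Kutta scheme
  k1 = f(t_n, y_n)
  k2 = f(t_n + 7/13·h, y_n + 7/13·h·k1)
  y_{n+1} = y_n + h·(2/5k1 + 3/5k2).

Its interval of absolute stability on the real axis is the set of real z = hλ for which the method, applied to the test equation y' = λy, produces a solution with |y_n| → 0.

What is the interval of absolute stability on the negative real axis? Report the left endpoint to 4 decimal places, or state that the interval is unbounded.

Set f=λy, z=hλ:
  k1=λy_n ⇒ h·k1=z·y_n;  k2=λ(1+7/13z)y_n ⇒ h·k2=z(1+7/13z)y_n
  y_{n+1}/y_n = 1 + 2/5z + 3/5z(1+7/13z) = 1 + z + 21/65z²
  R(z) = 1 + z + 21/65z².

Solve |R(x)|<1 on ℝ⁻.
x=-1.3: |R|=0.2460
R=1: x+21/65x²=0 ⇒ x=−65/21=-3.0952; min R=1−1/(4·21/65)=0.2262>−1
Confirm numerically:
  x=-2.941: |R|=0.85345 <1
  x=-2.871: |R|=0.79201 <1
  x=-2.399: |R|=0.46037 <1
  x=-2.323: |R|=0.42043 <1
  x=-3.625: |R|=1.62043 >1
  x=-3.552: |R|=1.52417 >1
  x=-3.406: |R|=1.34196 >1
So |R|<1 on (-3.0952, 0).

(-3.0952, 0).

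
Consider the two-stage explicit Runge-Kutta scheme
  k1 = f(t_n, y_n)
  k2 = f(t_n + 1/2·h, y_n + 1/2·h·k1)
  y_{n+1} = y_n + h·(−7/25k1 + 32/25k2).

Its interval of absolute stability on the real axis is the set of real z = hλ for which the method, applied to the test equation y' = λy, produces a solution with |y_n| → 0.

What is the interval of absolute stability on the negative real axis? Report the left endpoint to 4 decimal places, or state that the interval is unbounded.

Set f=λy, z=hλ:
  k1=λy_n ⇒ h·k1=z·y_n;  k2=λ(1+1/2z)y_n ⇒ h·k2=z(1+1/2z)y_n
  y_{n+1}/y_n = 1 − 7/25z + 32/25z(1+1/2z) = 1 + z + 16/25z²
  ⇒ R(z) = 1 + z + 16/25z².

Find x<0 with |R(x)|<1.
x=-0.61: |R|=0.6281
R=1: x+16/25x²=0 ⇒ x=−25/16=-1.5625; min R=1−1/(4·16/25)=0.6094>−1
Confirm numerically:
  x=-1.537: |R|=0.97492 <1
  x=-1.323: |R|=0.79721 <1
  x=-0.628: |R|=0.62441 <1
  x=-2.158: |R|=1.82246 >1
  x=-2.006: |R|=1.56938 >1
  x=-1.906: |R|=1.41902 >1
Stable set (-1.5625, 0).

z∈(-1.5625,0).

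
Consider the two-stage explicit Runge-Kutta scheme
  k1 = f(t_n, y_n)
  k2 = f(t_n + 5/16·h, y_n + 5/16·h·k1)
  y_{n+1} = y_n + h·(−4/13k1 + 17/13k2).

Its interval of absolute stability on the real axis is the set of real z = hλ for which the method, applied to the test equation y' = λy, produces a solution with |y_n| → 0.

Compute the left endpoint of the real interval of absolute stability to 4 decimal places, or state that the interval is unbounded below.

Set f=λy, z=hλ:
  k1=λy_n ⇒ h·k1=z·y_n;  k2=λ(1+5/16z)y_n ⇒ h·k2=z(1+5/16z)y_n
  y_{n+1}/y_n = 1 − 4/13z + 17/13z(1+5/16z) = 1 + z + 85/208z²
  R(z) = 1 + z + 85/208z².

Find x<0 with |R(x)|<1.
x=-1.37: |R|=0.3970
R=1: x+85/208x²=0 ⇒ x=−208/85=-2.4471; min R=1−1/(4·85/208)=0.3882>−1
Confirm numerically:
  x=-2.406: |R|=0.95963 <1
  x=-1.715: |R|=0.48694 <1
  x=-1.109: |R|=0.39360 <1
  x=-2.740: |R|=1.32801 >1
  x=-2.505: |R|=1.05931 >1
Interval (-2.4471, 0).

left endpoint -2.4471.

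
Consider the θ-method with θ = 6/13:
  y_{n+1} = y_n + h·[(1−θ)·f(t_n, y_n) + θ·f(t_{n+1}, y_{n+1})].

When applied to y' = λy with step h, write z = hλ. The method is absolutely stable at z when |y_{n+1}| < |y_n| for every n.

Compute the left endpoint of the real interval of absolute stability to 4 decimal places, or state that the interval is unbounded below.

left endpoint -26.0000.

Set f=λy, z=hλ:
  y_{n+1} = y_n + z·[7/13·y_n + 6/13·y_{n+1}] ⇒ (1 − 6/13z)y_{n+1} = (1 + 7/13z)y_n
  ⇒ R(z) = (1 + 7/13z)/(1 − 6/13z).

Find x<0 with |R(x)|<1.
x=-1.1: |R|=0.2704
R=−1: 1+7/13x = −1+6/13x ⇒ -1/13x=2 ⇒ x=2/(-1/13)=-26.0000
Confirm numerically:
  x=-21.914: |R|=0.97172 <1
  x=-13.815: |R|=0.87293 <1
  x=-10.556: |R|=0.79768 <1
  x=-26.474: |R|=1.00276 >1
  x=-26.145: |R|=1.00085 >1
So |R|<1 on (-26.0000, 0).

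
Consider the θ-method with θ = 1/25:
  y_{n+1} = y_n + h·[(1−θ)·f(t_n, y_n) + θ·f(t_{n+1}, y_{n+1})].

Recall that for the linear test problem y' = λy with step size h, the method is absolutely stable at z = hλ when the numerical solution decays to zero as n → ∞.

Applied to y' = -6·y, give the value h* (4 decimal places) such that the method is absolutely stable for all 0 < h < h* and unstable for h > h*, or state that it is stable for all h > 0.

Test eqn y'=λy, z=hλ:
  y_{n+1} = y_n + z·[24/25·y_n + 1/25·y_{n+1}] ⇒ (1 − 1/25z)y_{n+1} = (1 + 24/25z)y_n
  Hence R(z) = (1 + 24/25z)/(1 − 1/25z).

Find x<0 with |R(x)|<1.
x=-1.29: |R|=0.2267
R=−1: 1+24/25x = −1+1/25x ⇒ -23/25x=2 ⇒ x=2/(-23/25)=-2.1739
Confirm numerically:
  x=-2.043: |R|=0.88866 <1
  x=-1.833: |R|=0.70779 <1
  x=-1.787: |R|=0.66779 <1
  x=-1.257: |R|=0.19682 <1
  x=-2.435: |R|=1.21888 >1
  x=-2.336: |R|=1.13638 >1
Stable set (-2.1739, 0).

(-2.1739,0); λ=-6 ⇒ h* = (50/23)/6 = 0.3623.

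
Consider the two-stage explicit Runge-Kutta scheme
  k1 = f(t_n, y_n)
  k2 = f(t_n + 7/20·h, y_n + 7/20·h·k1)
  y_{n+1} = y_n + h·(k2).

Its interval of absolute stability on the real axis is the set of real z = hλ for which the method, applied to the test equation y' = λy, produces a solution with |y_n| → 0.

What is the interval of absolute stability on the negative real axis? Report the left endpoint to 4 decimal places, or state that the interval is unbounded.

z∈(-2.8571,0).

On y'=λy, z=hλ:
  k1=λy_n ⇒ h·k1=z·y_n;  k2=λ(1+7/20z)y_n ⇒ h·k2=z(1+7/20z)y_n
  y_{n+1}/y_n = 1 + z(1+7/20z) = 1 + z + 7/20z²
  so R(z) = 1 + z + 7/20z².

Find x<0 with |R(x)|<1.
x=-0.6: |R|=0.5260
R=1: x+7/20x²=0 ⇒ x=−20/7=-2.8571; min R=1−1/(4·7/20)=0.2857>−1
Confirm numerically:
  x=-2.485: |R|=0.67633 <1
  x=-2.193: |R|=0.49024 <1
  x=-1.696: |R|=0.31075 <1
  x=-1.221: |R|=0.30079 <1
  x=-3.173: |R|=1.35078 >1
  x=-2.931: |R|=1.07577 >1
Interval (-2.8571, 0).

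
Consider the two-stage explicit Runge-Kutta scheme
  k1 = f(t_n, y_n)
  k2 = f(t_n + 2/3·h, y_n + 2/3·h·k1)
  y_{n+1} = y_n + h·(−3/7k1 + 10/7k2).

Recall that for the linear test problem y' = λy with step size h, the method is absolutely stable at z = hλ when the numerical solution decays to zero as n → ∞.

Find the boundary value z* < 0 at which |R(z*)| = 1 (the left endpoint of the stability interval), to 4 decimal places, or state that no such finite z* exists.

left endpoint -1.0500.

With y'=λy (z=hλ):
  k1=λy_n ⇒ h·k1=z·y_n;  k2=λ(1+2/3z)y_n ⇒ h·k2=z(1+2/3z)y_n
  y_{n+1}/y_n = 1 − 3/7z + 10/7z(1+2/3z) = 1 + z + 20/21z²
  R(z) = 1 + z + 20/21z².

Need |R(x)|<1, x<0.
x=-0.87: |R|=0.8509
R=1: x+20/21x²=0 ⇒ x=−21/20=-1.0500; min R=1−1/(4·20/21)=0.7375>−1
Confirm numerically:
  x=-0.793: |R|=0.80590 <1
  x=-0.770: |R|=0.79467 <1
  x=-0.694: |R|=0.76470 <1
  x=-1.592: |R|=1.82178 >1
  x=-1.234: |R|=1.21624 >1
  x=-1.089: |R|=1.04045 >1
So |R|<1 on (-1.0500, 0).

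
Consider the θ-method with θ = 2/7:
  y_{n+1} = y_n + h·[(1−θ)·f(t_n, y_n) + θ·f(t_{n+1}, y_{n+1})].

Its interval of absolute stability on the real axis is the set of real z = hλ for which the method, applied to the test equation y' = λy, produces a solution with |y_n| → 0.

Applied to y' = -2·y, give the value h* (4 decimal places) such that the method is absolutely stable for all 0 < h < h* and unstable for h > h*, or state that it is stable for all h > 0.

(-4.6667,0); λ=-2 ⇒ h* = (14/3)/2 = 2.3333.

Set f=λy, z=hλ:
  y_{n+1} = y_n + z·[5/7·y_n + 2/7·y_{n+1}] ⇒ (1 − 2/7z)y_{n+1} = (1 + 5/7z)y_n
  so R(z) = (1 + 5/7z)/(1 − 2/7z).

Boundary: |R(x)|=1, x<0.
x=-0.52: |R|=0.5473
R=−1: 1+5/7x = −1+2/7x ⇒ -3/7x=2 ⇒ x=2/(-3/7)=-4.6667
Confirm numerically:
  x=-3.927: |R|=0.85061 <1
  x=-3.455: |R|=0.73868 <1
  x=-3.405: |R|=0.72592 <1
  x=-3.219: |R|=0.67681 <1
  x=-5.185: |R|=1.08952 >1
  x=-5.102: |R|=1.07591 >1
So |R|<1 on (-4.6667, 0).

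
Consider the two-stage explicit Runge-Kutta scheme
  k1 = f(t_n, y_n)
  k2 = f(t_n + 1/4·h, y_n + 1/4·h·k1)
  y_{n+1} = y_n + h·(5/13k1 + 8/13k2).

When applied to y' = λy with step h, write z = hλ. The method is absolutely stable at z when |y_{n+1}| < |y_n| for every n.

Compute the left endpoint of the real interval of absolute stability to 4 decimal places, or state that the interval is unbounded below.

left endpoint -6.5000.

Set f=λy, z=hλ:
  k1=λy_n ⇒ h·k1=z·y_n;  k2=λ(1+1/4z)y_n ⇒ h·k2=z(1+1/4z)y_n
  y_{n+1}/y_n = 1 + 5/13z + 8/13z(1+1/4z) = 1 + z + 2/13z²
  ⇒ R(z) = 1 + z + 2/13z².

Need |R(x)|<1, x<0.
x=-1.75: |R|=0.2788
R=1: x+2/13x²=0 ⇒ x=−13/2=-6.5000; min R=1−1/(4·2/13)=-0.6250>−1
Confirm numerically:
  x=-6.475: |R|=0.97510 <1
  x=-5.103: |R|=0.09675 <1
  x=-3.773: |R|=0.58292 <1
  x=-6.956: |R|=1.48799 >1
  x=-6.634: |R|=1.13676 >1
So |R|<1 on (-6.5000, 0).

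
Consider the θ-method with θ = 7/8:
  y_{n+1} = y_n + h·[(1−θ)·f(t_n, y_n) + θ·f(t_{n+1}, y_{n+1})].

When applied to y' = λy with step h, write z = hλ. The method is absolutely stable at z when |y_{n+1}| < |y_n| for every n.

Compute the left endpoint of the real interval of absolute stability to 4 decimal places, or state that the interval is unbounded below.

interval (−∞, 0).

On y'=λy, z=hλ:
  y_{n+1} = y_n + z·[1/8·y_n + 7/8·y_{n+1}] ⇒ (1 − 7/8z)y_{n+1} = (1 + 1/8z)y_n
  so R(z) = (1 + 1/8z)/(1 − 7/8z).

Solve |R(x)|<1 on ℝ⁻.
x=-1.26: |R|=0.4007
x=-2: |R|=0.2727
x=-10: |R|=0.0256
x=-100: |R|=0.1299
θ=7/8≥1/2 ⇒ |1+1/8x|<|1−7/8x| ∀x<0 ⇒ stable on all of ℝ⁻.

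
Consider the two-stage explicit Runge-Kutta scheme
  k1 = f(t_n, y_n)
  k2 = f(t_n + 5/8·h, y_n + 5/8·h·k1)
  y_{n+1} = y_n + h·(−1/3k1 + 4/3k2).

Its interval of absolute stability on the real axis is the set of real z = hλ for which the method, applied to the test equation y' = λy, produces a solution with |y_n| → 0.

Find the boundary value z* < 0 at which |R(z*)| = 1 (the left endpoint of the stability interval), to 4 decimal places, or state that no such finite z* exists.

On y'=λy, z=hλ:
  k1=λy_n ⇒ h·k1=z·y_n;  k2=λ(1+5/8z)y_n ⇒ h·k2=z(1+5/8z)y_n
  y_{n+1}/y_n = 1 − 1/3z + 4/3z(1+5/8z) = 1 + z + 5/6z²
  ⇒ R(z) = 1 + z + 5/6z².

Boundary: |R(x)|=1, x<0.
x=-1.49: |R|=1.3601
R=1: x+5/6x²=0 ⇒ x=−6/5=-1.2000; min R=1−1/(4·5/6)=0.7000>−1
Confirm numerically:
  x=-1.152: |R|=0.95392 <1
  x=-0.963: |R|=0.80981 <1
  x=-0.683: |R|=0.70574 <1
  x=-1.615: |R|=1.55852 >1
  x=-1.489: |R|=1.35860 >1
Interval (-1.2000, 0).

left endpoint -1.2000.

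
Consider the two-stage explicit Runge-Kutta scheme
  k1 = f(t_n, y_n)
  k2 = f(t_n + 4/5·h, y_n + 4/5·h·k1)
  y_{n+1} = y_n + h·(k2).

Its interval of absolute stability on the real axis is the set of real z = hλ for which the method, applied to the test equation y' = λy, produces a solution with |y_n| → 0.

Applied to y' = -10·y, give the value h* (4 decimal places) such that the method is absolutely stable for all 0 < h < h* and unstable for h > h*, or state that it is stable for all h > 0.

(-1.2500,0); λ=-10 ⇒ h* = (5/4)/10 = 0.1250.

With y'=λy (z=hλ):
  k1=λy_n ⇒ h·k1=z·y_n;  k2=λ(1+4/5z)y_n ⇒ h·k2=z(1+4/5z)y_n
  y_{n+1}/y_n = 1 + z(1+4/5z) = 1 + z + 4/5z²
  Hence R(z) = 1 + z + 4/5z².

Boundary: |R(x)|=1, x<0.
x=-1.74: |R|=1.6821
R=1: x+4/5x²=0 ⇒ x=−5/4=-1.2500; min R=1−1/(4·4/5)=0.6875>−1
Confirm numerically:
  x=-1.148: |R|=0.90632 <1
  x=-0.957: |R|=0.77568 <1
  x=-0.791: |R|=0.70954 <1
  x=-0.625: |R|=0.68750 <1
  x=-1.778: |R|=1.75103 >1
  x=-1.509: |R|=1.31266 >1
  x=-1.484: |R|=1.27780 >1
Interval (-1.2500, 0).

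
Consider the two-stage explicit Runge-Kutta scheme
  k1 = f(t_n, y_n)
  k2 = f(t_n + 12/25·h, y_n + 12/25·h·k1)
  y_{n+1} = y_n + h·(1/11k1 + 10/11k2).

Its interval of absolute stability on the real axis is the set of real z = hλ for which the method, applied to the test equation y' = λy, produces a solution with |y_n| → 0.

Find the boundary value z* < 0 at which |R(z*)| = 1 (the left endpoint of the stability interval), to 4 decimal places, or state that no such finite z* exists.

z* = -2.2917.

Set f=λy, z=hλ:
  k1=λy_n ⇒ h·k1=z·y_n;  k2=λ(1+12/25z)y_n ⇒ h·k2=z(1+12/25z)y_n
  y_{n+1}/y_n = 1 + 1/11z + 10/11z(1+12/25z) = 1 + z + 24/55z²
  Hence R(z) = 1 + z + 24/55z².

Need |R(x)|<1, x<0.
x=-1.53: |R|=0.4915
R=1: x+24/55x²=0 ⇒ x=−55/24=-2.2917; min R=1−1/(4·24/55)=0.4271>−1
Confirm numerically:
  x=-2.162: |R|=0.87767 <1
  x=-1.894: |R|=0.67134 <1
  x=-1.692: |R|=0.55725 <1
  x=-1.529: |R|=0.49115 <1
  x=-2.840: |R|=1.67953 >1
  x=-2.557: |R|=1.29605 >1
So |R|<1 on (-2.2917, 0).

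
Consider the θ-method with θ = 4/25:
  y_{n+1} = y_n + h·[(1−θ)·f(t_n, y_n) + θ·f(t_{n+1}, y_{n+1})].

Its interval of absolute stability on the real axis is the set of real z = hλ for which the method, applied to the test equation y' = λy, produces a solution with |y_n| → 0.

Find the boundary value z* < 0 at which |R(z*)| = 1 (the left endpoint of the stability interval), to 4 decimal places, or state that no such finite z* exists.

With y'=λy (z=hλ):
  y_{n+1} = y_n + z·[21/25·y_n + 4/25·y_{n+1}] ⇒ (1 − 4/25z)y_{n+1} = (1 + 21/25z)y_n
  Hence R(z) = (1 + 21/25z)/(1 − 4/25z).

Need |R(x)|<1, x<0.
x=-1.48: |R|=0.1966
R=−1: 1+21/25x = −1+4/25x ⇒ -17/25x=2 ⇒ x=2/(-17/25)=-2.9412
Confirm numerically:
  x=-2.873: |R|=0.96824 <1
  x=-2.814: |R|=0.94037 <1
  x=-2.449: |R|=0.75954 <1
  x=-1.215: |R|=0.01725 <1
  x=-3.267: |R|=1.14550 >1
  x=-3.256: |R|=1.14075 >1
  x=-3.217: |R|=1.12382 >1
Interval (-2.9412, 0).

left endpoint -2.9412.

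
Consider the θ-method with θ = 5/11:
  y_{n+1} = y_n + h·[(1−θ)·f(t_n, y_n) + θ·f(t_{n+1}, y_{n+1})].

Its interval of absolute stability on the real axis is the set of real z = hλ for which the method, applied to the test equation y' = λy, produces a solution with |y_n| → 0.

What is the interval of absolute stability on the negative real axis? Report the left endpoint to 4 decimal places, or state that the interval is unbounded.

z∈(-22.0000,0).

Set f=λy, z=hλ:
  y_{n+1} = y_n + z·[6/11·y_n + 5/11·y_{n+1}] ⇒ (1 − 5/11z)y_{n+1} = (1 + 6/11z)y_n
  R(z) = (1 + 6/11z)/(1 − 5/11z).

Solve |R(x)|<1 on ℝ⁻.
x=-1.56: |R|=0.0872
R=−1: 1+6/11x = −1+5/11x ⇒ -1/11x=2 ⇒ x=2/(-1/11)=-22.0000
Confirm numerically:
  x=-15.927: |R|=0.93299 <1
  x=-11.614: |R|=0.84963 <1
  x=-10.053: |R|=0.80499 <1
  x=-9.168: |R|=0.77424 <1
  x=-22.320: |R|=1.00261 >1
  x=-22.193: |R|=1.00158 >1
So |R|<1 on (-22.0000, 0).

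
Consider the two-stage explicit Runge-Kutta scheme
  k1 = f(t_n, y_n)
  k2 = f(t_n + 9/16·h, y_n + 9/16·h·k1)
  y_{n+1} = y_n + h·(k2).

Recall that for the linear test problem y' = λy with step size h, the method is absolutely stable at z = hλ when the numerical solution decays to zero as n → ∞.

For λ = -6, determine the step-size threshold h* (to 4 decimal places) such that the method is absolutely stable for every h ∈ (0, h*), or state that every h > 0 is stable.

(-1.7778,0); λ=-6 ⇒ h* = (16/9)/6 = 0.2963.

Set f=λy, z=hλ:
  k1=λy_n ⇒ h·k1=z·y_n;  k2=λ(1+9/16z)y_n ⇒ h·k2=z(1+9/16z)y_n
  y_{n+1}/y_n = 1 + z(1+9/16z) = 1 + z + 9/16z²
  Hence R(z) = 1 + z + 9/16z².

Boundary: |R(x)|=1, x<0.
x=-0.31: |R|=0.7441
R=1: x+9/16x²=0 ⇒ x=−16/9=-1.7778; min R=1−1/(4·9/16)=0.5556>−1
Confirm numerically:
  x=-1.630: |R|=0.86451 <1
  x=-1.614: |R|=0.85131 <1
  x=-1.531: |R|=0.78748 <1
  x=-1.142: |R|=0.59159 <1
  x=-2.311: |R|=1.69316 >1
  x=-2.004: |R|=1.25501 >1
Interval (-1.7778, 0).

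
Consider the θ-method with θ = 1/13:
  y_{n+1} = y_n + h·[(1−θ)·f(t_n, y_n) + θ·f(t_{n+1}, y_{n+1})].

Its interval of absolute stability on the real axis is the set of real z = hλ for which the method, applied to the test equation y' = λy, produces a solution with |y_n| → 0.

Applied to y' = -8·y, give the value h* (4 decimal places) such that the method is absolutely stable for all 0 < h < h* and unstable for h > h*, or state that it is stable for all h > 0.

(-2.3636,0); λ=-8 ⇒ h* = (26/11)/8 = 0.2955.

On y'=λy, z=hλ:
  y_{n+1} = y_n + z·[12/13·y_n + 1/13·y_{n+1}] ⇒ (1 − 1/13z)y_{n+1} = (1 + 12/13z)y_n
  R(z) = (1 + 12/13z)/(1 − 1/13z).

Need |R(x)|<1, x<0.
x=-1.04: |R|=0.0370
R=−1: 1+12/13x = −1+1/13x ⇒ -11/13x=2 ⇒ x=2/(-11/13)=-2.3636
Confirm numerically:
  x=-2.287: |R|=0.94486 <1
  x=-1.180: |R|=0.08181 <1
  x=-0.996: |R|=0.07488 <1
  x=-2.695: |R|=1.23224 >1
  x=-2.531: |R|=1.11854 >1
Stable set (-2.3636, 0).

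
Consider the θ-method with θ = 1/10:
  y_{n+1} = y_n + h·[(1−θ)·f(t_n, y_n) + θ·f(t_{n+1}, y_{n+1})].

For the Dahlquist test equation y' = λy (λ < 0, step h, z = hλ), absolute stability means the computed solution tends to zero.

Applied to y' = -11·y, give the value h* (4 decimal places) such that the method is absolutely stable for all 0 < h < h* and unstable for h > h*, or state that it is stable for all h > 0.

Test eqn y'=λy, z=hλ:
  y_{n+1} = y_n + z·[9/10·y_n + 1/10·y_{n+1}] ⇒ (1 − 1/10z)y_{n+1} = (1 + 9/10z)y_n
  R(z) = (1 + 9/10z)/(1 − 1/10z).

Solve |R(x)|<1 on ℝ⁻.
x=-0.41: |R|=0.6061
R=−1: 1+9/10x = −1+1/10x ⇒ -4/5x=2 ⇒ x=2/(-4/5)=-2.5000
Confirm numerically:
  x=-1.964: |R|=0.64159 <1
  x=-1.905: |R|=0.60017 <1
  x=-1.656: |R|=0.42073 <1
  x=-1.142: |R|=0.02495 <1
  x=-3.077: |R|=1.35299 >1
  x=-2.889: |R|=1.24145 >1
  x=-2.723: |R|=1.14022 >1
Interval (-2.5000, 0).

(-2.5000,0); λ=-11 ⇒ h* = (5/2)/11 = 0.2273.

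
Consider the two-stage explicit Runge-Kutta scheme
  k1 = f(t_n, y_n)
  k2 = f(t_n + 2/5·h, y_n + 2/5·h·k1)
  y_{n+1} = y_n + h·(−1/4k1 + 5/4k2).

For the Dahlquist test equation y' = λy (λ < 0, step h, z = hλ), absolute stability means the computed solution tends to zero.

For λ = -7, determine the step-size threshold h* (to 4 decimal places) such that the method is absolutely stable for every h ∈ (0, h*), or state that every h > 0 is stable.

(-2.0000,0); λ=-7 ⇒ h* = (2)/7 = 0.2857.

On y'=λy, z=hλ:
  k1=λy_n ⇒ h·k1=z·y_n;  k2=λ(1+2/5z)y_n ⇒ h·k2=z(1+2/5z)y_n
  y_{n+1}/y_n = 1 − 1/4z + 5/4z(1+2/5z) = 1 + z + 1/2z²
  ⇒ R(z) = 1 + z + 1/2z².

Find x<0 with |R(x)|<1.
x=-0.34: |R|=0.7178
R=1: x+1/2x²=0 ⇒ x=−2=-2.0000; min R=1−1/(4·1/2)=0.5000>−1
Confirm numerically:
  x=-1.569: |R|=0.66188 <1
  x=-1.560: |R|=0.65680 <1
  x=-1.364: |R|=0.56625 <1
  x=-0.963: |R|=0.50068 <1
  x=-2.458: |R|=1.56288 >1
  x=-2.183: |R|=1.19974 >1
  x=-2.128: |R|=1.13619 >1
Interval (-2.0000, 0).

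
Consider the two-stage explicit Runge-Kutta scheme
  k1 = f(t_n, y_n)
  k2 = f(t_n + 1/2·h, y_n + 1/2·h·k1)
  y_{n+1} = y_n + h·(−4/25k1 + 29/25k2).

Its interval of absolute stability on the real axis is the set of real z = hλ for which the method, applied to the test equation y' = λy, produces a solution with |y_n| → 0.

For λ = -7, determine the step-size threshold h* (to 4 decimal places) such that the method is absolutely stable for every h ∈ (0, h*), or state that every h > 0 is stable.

With y'=λy (z=hλ):
  k1=λy_n ⇒ h·k1=z·y_n;  k2=λ(1+1/2z)y_n ⇒ h·k2=z(1+1/2z)y_n
  y_{n+1}/y_n = 1 − 4/25z + 29/25z(1+1/2z) = 1 + z + 29/50z²
  R(z) = 1 + z + 29/50z².

Find x<0 with |R(x)|<1.
x=-1.2: |R|=0.6352
R=1: x+29/50x²=0 ⇒ x=−50/29=-1.7241; min R=1−1/(4·29/50)=0.5690>−1
Confirm numerically:
  x=-1.677: |R|=0.95415 <1
  x=-1.590: |R|=0.87630 <1
  x=-0.959: |R|=0.57441 <1
  x=-1.773: |R|=1.05025 >1
  x=-1.770: |R|=1.04708 >1
So |R|<1 on (-1.7241, 0).

(-1.7241,0); λ=-7 ⇒ h* = (50/29)/7 = 0.2463.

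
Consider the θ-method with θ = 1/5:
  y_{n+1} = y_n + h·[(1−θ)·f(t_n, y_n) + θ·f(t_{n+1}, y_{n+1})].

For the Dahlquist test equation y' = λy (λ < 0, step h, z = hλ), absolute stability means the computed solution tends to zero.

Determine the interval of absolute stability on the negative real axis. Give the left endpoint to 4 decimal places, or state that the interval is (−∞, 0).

Set f=λy, z=hλ:
  y_{n+1} = y_n + z·[4/5·y_n + 1/5·y_{n+1}] ⇒ (1 − 1/5z)y_{n+1} = (1 + 4/5z)y_n
  ⇒ R(z) = (1 + 4/5z)/(1 − 1/5z).

Need |R(x)|<1, x<0.
x=-1.43: |R|=0.1120
R=−1: 1+4/5x = −1+1/5x ⇒ -3/5x=2 ⇒ x=2/(-3/5)=-3.3333
Confirm numerically:
  x=-2.820: |R|=0.80307 <1
  x=-2.768: |R|=0.78167 <1
  x=-1.560: |R|=0.18902 <1
  x=-3.872: |R|=1.18215 >1
  x=-3.850: |R|=1.17514 >1
  x=-3.439: |R|=1.03756 >1
Stable set (-3.3333, 0).

z∈(-3.3333,0).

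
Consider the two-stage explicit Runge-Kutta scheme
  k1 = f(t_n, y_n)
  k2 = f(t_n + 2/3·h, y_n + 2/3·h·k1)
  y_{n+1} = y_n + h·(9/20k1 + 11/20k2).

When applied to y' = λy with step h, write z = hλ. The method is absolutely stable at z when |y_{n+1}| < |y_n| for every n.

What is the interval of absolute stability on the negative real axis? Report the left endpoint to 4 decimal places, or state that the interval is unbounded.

z∈(-2.7273,0).

On y'=λy, z=hλ:
  k1=λy_n ⇒ h·k1=z·y_n;  k2=λ(1+2/3z)y_n ⇒ h·k2=z(1+2/3z)y_n
  y_{n+1}/y_n = 1 + 9/20z + 11/20z(1+2/3z) = 1 + z + 11/30z²
  R(z) = 1 + z + 11/30z².

Need |R(x)|<1, x<0.
x=-0.45: |R|=0.6242
R=1: x+11/30x²=0 ⇒ x=−30/11=-2.7273; min R=1−1/(4·11/30)=0.3182>−1
Confirm numerically:
  x=-1.891: |R|=0.42016 <1
  x=-1.834: |R|=0.39930 <1
  x=-1.808: |R|=0.39058 <1
  x=-1.311: |R|=0.31920 <1
  x=-3.254: |R|=1.62846 >1
  x=-3.252: |R|=1.62568 >1
  x=-2.928: |R|=1.21550 >1
Stable set (-2.7273, 0).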